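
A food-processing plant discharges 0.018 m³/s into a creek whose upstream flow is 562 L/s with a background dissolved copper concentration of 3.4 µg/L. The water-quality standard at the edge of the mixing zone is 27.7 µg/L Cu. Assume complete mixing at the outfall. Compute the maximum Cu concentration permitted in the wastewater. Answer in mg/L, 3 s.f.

562 L/s = 0.562 m³/s.
3.4 µg/L = 0.0034 mg/L.
27.7 µg/L = 0.0277 mg/L.
Mass balance: 0.0277·0.58 = 0.018·Cₑ + 0.562·0.0034.
Cₑ = (0.01607 − 0.001911) / 0.018 = 0.7864 mg/L.

0.786 mg/L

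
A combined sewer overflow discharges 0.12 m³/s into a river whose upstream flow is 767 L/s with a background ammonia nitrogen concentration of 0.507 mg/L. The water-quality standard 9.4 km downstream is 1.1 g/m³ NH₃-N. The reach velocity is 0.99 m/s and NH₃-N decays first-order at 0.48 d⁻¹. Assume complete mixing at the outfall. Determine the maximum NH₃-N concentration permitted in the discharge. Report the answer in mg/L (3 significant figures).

5.33 mg/L

767 L/s = 0.767 m³/s.
Travel time to the compliance point: t = 9400/0.99 = 9495 s = 0.1099 d; decay factor exp(−0.48·0.1099) = 0.9486.
So the concentration just after mixing may be at most 1.1/0.9486 = 1.16 mg/L.
Mass balance: 1.16·0.887 = 0.12·Cₑ + 0.767·0.507.
Cₑ = (1.029 − 0.3889) / 0.12 = 5.331 mg/L.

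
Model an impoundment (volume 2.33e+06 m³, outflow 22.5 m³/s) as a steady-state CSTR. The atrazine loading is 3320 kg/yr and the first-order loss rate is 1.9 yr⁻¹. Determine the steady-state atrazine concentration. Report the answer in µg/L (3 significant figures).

4.65 µg/L

Outflow Q = 22.5 m³/s × 3.156e+07 s/yr = 7.1e+08 m³/yr.
Steady-state CSTR mass balance: W = Q·C + k·V·C, so C = W/(Q + kV).
Q + kV = 7.1e+08 + 1.9·2.33e+06 = 7.145e+08 m³/yr.
C = 3320/7.145e+08 = 4.647e-06 kg/m³ = 0.004647 mg/L = 4.647 µg/L.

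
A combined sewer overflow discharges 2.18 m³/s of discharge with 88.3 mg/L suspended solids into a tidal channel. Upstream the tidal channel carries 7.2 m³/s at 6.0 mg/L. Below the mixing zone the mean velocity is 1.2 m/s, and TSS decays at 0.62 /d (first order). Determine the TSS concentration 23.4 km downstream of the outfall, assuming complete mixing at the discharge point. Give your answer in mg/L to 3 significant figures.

21.8 mg/L

After complete mixing, C₀ = (2.18·88.3 + 7.2·6) / 9.38 = 25.13 mg/L.
Travel time t = 2.34e+04 m / 1.2 m/s = 1.95e+04 s = 0.2257 d.
C = 25.13·exp(−0.62·0.2257) = 25.13·0.8694 = 21.85 mg/L.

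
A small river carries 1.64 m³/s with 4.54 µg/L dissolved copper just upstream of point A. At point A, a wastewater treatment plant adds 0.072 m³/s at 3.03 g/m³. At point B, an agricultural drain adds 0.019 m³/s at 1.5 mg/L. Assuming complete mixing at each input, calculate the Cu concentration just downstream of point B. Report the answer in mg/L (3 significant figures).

0.147 mg/L

4.54 µg/L = 0.00454 mg/L.
After input A: C = (1.64·0.00454 + 0.072·3.03) / 1.712 = 0.1318 mg/L.
After input B: C = (1.712·0.1318 + 0.019·1.5) / 1.731 = 0.1468 mg/L.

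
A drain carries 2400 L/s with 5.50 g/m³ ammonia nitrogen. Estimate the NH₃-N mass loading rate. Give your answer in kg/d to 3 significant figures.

1140 kg/d

2400 L/s = 2.4 m³/s.
Mass flux = Q·C = 2.4 m³/s × 5.5 g/m³ = 13.2 g/s.
= 13.2 g/s × 86.4 = 1140 kg/d.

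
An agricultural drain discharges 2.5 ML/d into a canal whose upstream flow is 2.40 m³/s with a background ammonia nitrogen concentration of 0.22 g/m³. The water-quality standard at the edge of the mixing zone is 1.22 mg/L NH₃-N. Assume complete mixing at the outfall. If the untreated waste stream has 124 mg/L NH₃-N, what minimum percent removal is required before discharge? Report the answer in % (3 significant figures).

2.5 ML/d = 0.02894 m³/s.
Mass balance: 1.22·2.429 = 0.02894·Cₑ + 2.4·0.22.
Cₑ = (2.963 − 0.528) / 0.02894 = 84.16 mg/L.
Required removal = 1 − 84.16/124 = 32.13 %.

32.1 %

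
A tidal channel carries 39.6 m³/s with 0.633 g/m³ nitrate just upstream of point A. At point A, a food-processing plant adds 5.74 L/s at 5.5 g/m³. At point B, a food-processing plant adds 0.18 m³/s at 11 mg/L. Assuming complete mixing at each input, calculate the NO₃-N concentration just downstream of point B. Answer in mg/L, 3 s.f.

0.681 mg/L

5.74 L/s = 0.00574 m³/s.
After input A: C = (39.6·0.633 + 0.00574·5.5) / 39.61 = 0.6337 mg/L.
After input B: C = (39.61·0.6337 + 0.18·11) / 39.79 = 0.6806 mg/L.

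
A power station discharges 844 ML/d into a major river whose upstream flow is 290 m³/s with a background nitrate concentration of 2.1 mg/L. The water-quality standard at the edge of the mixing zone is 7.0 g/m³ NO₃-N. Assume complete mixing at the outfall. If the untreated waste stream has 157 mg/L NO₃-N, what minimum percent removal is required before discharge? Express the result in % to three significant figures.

2.89 %

844 ML/d = 9.769 m³/s.
Mass balance: 7·299.8 = 9.769·Cₑ + 290·2.1.
Cₑ = (2098 − 609) / 9.769 = 152.5 mg/L.
Required removal = 1 − 152.5/157 = 2.887 %.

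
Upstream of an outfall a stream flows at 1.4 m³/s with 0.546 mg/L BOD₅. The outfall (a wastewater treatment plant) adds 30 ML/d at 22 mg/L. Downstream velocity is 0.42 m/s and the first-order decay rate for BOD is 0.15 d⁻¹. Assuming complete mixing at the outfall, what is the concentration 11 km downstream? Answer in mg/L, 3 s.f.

30 ML/d = 0.3472 m³/s.
After complete mixing, C₀ = (0.3472·22 + 1.4·0.546) / 1.747 = 4.81 mg/L.
Travel time t = 1.1e+04 m / 0.42 m/s = 2.619e+04 s = 0.3031 d.
C = 4.81·exp(−0.15·0.3031) = 4.81·0.9555 = 4.596 mg/L.

4.60 mg/L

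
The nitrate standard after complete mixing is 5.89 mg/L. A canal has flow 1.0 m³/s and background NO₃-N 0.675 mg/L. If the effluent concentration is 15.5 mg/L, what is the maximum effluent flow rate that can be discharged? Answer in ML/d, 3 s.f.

Mass balance at complete mixing: C_std·(Q_w + Q_r) = Q_w·C_e + Q_r·C_b.
Rearranging, Q_w = Q_r·(C_std − C_b)/(C_e − C_std) = 1.0·(5.89 − 0.675) / (15.5 − 5.89) = 0.5427 m³/s.
= 46.89 ML/d.

46.9 ML/d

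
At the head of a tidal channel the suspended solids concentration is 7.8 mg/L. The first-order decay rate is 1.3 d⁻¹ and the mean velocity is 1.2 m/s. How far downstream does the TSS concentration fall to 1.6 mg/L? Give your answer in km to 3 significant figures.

From C = C₀·e^(−kt), t = ln(C₀/C)/k = ln(7.8/1.6)/1.3 = 1.584/1.3 = 1.219 d.
Distance = v·t = 1.2 m/s × 1.053e+05 s = 1.263e+05 m = 126.3 km.

126 km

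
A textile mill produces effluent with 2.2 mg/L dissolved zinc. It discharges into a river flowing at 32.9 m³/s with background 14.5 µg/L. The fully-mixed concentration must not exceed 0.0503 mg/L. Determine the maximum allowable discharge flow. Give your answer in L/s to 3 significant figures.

548 L/s

14.5 µg/L = 0.0145 mg/L.
Mass balance at complete mixing: C_std·(Q_w + Q_r) = Q_w·C_e + Q_r·C_b.
Rearranging, Q_w = Q_r·(C_std − C_b)/(C_e − C_std) = 32.9·(0.0503 − 0.0145) / (2.2 − 0.0503) = 0.5479 m³/s.
= 547.9 L/s.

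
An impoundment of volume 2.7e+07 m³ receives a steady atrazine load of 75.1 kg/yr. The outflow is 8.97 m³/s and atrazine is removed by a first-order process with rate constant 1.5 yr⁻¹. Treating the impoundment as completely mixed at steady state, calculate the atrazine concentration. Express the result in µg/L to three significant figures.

Outflow Q = 8.97 m³/s × 3.156e+07 s/yr = 2.831e+08 m³/yr.
Steady-state CSTR mass balance: W = Q·C + k·V·C, so C = W/(Q + kV).
Q + kV = 2.831e+08 + 1.5·2.7e+07 = 3.236e+08 m³/yr.
C = 75.1/3.236e+08 = 2.321e-07 kg/m³ = 0.0002321 mg/L = 0.2321 µg/L.

0.232 µg/L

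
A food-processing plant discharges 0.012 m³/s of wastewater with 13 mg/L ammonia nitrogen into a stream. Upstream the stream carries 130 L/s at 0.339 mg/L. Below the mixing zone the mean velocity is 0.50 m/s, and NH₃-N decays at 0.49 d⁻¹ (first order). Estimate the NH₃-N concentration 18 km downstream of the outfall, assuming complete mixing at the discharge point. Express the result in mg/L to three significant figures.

1.15 mg/L

130 L/s = 0.13 m³/s.
After complete mixing, C₀ = (0.012·13 + 0.13·0.339) / 0.142 = 1.409 mg/L.
Travel time t = 1.8e+04 m / 0.50 m/s = 3.6e+04 s = 0.4167 d.
C = 1.409·exp(−0.49·0.4167) = 1.409·0.8153 = 1.149 mg/L.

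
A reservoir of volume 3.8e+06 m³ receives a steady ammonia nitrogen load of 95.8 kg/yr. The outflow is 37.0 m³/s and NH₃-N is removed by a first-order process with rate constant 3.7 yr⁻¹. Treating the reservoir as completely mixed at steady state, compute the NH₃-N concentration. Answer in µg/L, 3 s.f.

0.0811 µg/L

Outflow Q = 37.0 m³/s × 3.156e+07 s/yr = 1.168e+09 m³/yr.
Steady-state CSTR mass balance: W = Q·C + k·V·C, so C = W/(Q + kV).
Q + kV = 1.168e+09 + 3.7·3.8e+06 = 1.182e+09 m³/yr.
C = 95.8/1.182e+09 = 8.107e-08 kg/m³ = 8.107e-05 mg/L = 0.08107 µg/L.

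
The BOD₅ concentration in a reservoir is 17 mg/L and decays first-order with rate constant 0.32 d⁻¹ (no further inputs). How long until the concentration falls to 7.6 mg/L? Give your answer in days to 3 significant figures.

t = ln(C₀/C)/k = ln(17/7.6)/0.32 = 0.8051/0.32 = 2.516 d.

2.52 d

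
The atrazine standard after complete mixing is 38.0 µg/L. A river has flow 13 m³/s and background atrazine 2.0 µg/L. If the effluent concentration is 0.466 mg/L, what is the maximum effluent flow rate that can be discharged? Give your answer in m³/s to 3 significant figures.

1.09 m³/s

2.0 µg/L = 0.002 mg/L.
38.0 µg/L = 0.038 mg/L.
Mass balance at complete mixing: C_std·(Q_w + Q_r) = Q_w·C_e + Q_r·C_b.
Rearranging, Q_w = Q_r·(C_std − C_b)/(C_e − C_std) = 13·(0.038 − 0.002) / (0.466 − 0.038) = 1.093 m³/s.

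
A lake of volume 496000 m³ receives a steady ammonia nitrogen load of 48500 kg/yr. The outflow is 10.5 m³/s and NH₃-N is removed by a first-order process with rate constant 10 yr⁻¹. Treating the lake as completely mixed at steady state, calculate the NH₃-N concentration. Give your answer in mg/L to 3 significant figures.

Outflow Q = 10.5 m³/s × 3.156e+07 s/yr = 3.314e+08 m³/yr.
Steady-state CSTR mass balance: W = Q·C + k·V·C, so C = W/(Q + kV).
Q + kV = 3.314e+08 + 10·496000 = 3.363e+08 m³/yr.
C = 48500/3.363e+08 = 0.0001442 kg/m³ = 0.1442 mg/L.

0.144 mg/L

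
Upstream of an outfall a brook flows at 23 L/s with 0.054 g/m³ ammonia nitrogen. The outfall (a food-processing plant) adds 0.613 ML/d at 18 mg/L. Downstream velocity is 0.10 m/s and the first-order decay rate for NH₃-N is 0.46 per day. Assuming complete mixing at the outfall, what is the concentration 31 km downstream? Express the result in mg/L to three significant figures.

0.613 ML/d = 0.007095 m³/s.
23 L/s = 0.023 m³/s.
After complete mixing, C₀ = (0.007095·18 + 0.023·0.054) / 0.03009 = 4.285 mg/L.
Travel time t = 3.1e+04 m / 0.10 m/s = 3.1e+05 s = 3.588 d.
C = 4.285·exp(−0.46·3.588) = 4.285·0.192 = 0.8225 mg/L.

0.823 mg/L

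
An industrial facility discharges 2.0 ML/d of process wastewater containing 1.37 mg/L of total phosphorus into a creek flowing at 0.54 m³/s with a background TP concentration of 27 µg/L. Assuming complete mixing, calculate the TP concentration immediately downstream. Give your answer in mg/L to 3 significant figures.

0.0822 mg/L

2.0 ML/d = 0.02315 m³/s.
27 µg/L = 0.027 mg/L.
Conservation of mass across the mixing zone: C = (0.02315·1.37 + 0.54·0.027) / (0.02315 + 0.54) = 0.04629/0.5631 = 0.0822 mg/L.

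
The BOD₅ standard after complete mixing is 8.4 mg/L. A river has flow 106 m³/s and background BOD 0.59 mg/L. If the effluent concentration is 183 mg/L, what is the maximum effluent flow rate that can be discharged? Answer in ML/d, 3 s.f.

410 ML/d

Mass balance at complete mixing: C_std·(Q_w + Q_r) = Q_w·C_e + Q_r·C_b.
Rearranging, Q_w = Q_r·(C_std − C_b)/(C_e − C_std) = 106·(8.4 − 0.59) / (183 − 8.4) = 4.741 m³/s.
= 409.7 ML/d.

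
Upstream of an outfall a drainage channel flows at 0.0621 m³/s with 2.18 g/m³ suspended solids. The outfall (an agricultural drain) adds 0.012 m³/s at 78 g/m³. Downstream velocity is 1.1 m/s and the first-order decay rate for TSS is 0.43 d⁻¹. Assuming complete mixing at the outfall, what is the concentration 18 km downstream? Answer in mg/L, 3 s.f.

After complete mixing, C₀ = (0.012·78 + 0.0621·2.18) / 0.0741 = 14.46 mg/L.
Travel time t = 1.8e+04 m / 1.1 m/s = 1.636e+04 s = 0.1894 d.
C = 14.46·exp(−0.43·0.1894) = 14.46·0.9218 = 13.33 mg/L.

13.3 mg/L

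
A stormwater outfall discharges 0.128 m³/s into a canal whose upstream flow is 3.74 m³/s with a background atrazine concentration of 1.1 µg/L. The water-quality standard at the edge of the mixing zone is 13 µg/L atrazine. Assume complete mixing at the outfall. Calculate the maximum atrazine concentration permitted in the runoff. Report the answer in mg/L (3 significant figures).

1.1 µg/L = 0.0011 mg/L.
13 µg/L = 0.013 mg/L.
Mass balance: 0.013·3.868 = 0.128·Cₑ + 3.74·0.0011.
Cₑ = (0.05028 − 0.004114) / 0.128 = 0.3607 mg/L.

0.361 mg/L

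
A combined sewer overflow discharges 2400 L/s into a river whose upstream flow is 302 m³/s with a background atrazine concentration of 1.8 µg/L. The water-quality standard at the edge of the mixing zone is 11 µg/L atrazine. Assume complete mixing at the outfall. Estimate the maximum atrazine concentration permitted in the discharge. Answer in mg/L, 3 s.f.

2400 L/s = 2.4 m³/s.
1.8 µg/L = 0.0018 mg/L.
11 µg/L = 0.011 mg/L.
Mass balance: 0.011·304.4 = 2.4·Cₑ + 302·0.0018.
Cₑ = (3.348 − 0.5436) / 2.4 = 1.169 mg/L.

1.17 mg/L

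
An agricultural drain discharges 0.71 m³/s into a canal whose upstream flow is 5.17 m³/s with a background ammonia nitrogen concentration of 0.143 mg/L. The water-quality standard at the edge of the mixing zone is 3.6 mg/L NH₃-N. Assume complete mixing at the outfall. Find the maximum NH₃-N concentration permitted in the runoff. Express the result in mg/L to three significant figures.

28.8 mg/L

Mass balance: 3.6·5.88 = 0.71·Cₑ + 5.17·0.143.
Cₑ = (21.17 − 0.7393) / 0.71 = 28.77 mg/L.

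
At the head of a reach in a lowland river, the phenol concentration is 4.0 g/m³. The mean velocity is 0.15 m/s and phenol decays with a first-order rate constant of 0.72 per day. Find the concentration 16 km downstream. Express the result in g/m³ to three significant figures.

1.64 g/m³

Travel time t = 16 km / 0.15 m/s = 1.6e+04/0.15 = 1.067e+05 s = 1.235 d.
First-order decay: C = 4.0·exp(−0.72·1.235) = 4.0·0.4111 = 1.644 g/m³.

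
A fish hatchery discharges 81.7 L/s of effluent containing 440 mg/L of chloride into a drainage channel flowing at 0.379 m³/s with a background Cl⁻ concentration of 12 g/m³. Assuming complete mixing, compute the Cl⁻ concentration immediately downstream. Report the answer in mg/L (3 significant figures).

81.7 L/s = 0.0817 m³/s.
Flow-weighted mixing gives C = (0.0817·440 + 0.379·12) / (0.0817 + 0.379) = 40.5/0.4607 = 87.9 mg/L.

87.9 mg/L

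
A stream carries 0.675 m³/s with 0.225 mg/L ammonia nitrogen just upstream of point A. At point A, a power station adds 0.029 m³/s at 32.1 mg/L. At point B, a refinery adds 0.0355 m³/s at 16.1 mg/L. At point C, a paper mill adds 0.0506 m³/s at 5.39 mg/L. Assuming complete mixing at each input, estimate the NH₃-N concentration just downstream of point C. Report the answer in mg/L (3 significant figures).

2.44 mg/L

After input A: C = (0.675·0.225 + 0.029·32.1) / 0.704 = 1.538 mg/L.
After input B: C = (0.704·1.538 + 0.0355·16.1) / 0.7395 = 2.237 mg/L.
After input C: C = (0.7395·2.237 + 0.0506·5.39) / 0.7901 = 2.439 mg/L.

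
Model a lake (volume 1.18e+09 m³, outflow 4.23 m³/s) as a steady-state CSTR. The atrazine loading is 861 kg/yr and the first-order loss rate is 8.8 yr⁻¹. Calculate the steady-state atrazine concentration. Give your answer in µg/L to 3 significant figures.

0.0819 µg/L

Outflow Q = 4.23 m³/s × 3.156e+07 s/yr = 1.335e+08 m³/yr.
Steady-state CSTR mass balance: W = Q·C + k·V·C, so C = W/(Q + kV).
Q + kV = 1.335e+08 + 8.8·1.18e+09 = 1.052e+10 m³/yr.
C = 861/1.052e+10 = 8.186e-08 kg/m³ = 8.186e-05 mg/L = 0.08186 µg/L.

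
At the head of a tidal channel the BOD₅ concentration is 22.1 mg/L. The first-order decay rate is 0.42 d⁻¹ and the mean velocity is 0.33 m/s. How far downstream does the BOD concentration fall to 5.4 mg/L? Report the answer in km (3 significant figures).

From C = C₀·e^(−kt), t = ln(C₀/C)/k = ln(22.1/5.4)/0.42 = 1.409/0.42 = 3.355 d.
Distance = v·t = 0.33 m/s × 2.899e+05 s = 9.566e+04 m = 95.66 km.

95.7 km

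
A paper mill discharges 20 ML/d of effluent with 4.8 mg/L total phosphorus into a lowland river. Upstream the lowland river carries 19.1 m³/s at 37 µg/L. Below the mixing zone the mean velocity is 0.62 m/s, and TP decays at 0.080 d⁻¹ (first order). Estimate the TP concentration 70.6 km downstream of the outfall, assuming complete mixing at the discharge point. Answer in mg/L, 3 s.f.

20 ML/d = 0.2315 m³/s.
37 µg/L = 0.037 mg/L.
After complete mixing, C₀ = (0.2315·4.8 + 19.1·0.037) / 19.33 = 0.09403 mg/L.
Travel time t = 7.06e+04 m / 0.62 m/s = 1.139e+05 s = 1.318 d.
C = 0.09403·exp(−0.080·1.318) = 0.09403·0.8999 = 0.08462 mg/L.

0.0846 mg/L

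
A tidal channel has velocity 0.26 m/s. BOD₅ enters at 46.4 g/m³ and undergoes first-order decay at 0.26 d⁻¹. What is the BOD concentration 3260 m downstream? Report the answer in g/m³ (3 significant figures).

44.7 g/m³

Travel time t = 3260 m / 0.26 m/s = 3260/0.26 = 1.254e+04 s = 0.1451 d.
First-order decay: C = 46.4·exp(−0.26·0.1451) = 46.4·0.963 = 44.68 g/m³.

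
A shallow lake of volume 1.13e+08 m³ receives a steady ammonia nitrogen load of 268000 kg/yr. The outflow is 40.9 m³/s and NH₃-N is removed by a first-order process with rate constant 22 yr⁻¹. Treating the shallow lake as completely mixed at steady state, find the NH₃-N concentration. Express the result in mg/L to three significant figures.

0.0710 mg/L

Outflow Q = 40.9 m³/s × 3.156e+07 s/yr = 1.291e+09 m³/yr.
Steady-state CSTR mass balance: W = Q·C + k·V·C, so C = W/(Q + kV).
Q + kV = 1.291e+09 + 22·1.13e+08 = 3.777e+09 m³/yr.
C = 268000/3.777e+09 = 7.096e-05 kg/m³ = 0.07096 mg/L.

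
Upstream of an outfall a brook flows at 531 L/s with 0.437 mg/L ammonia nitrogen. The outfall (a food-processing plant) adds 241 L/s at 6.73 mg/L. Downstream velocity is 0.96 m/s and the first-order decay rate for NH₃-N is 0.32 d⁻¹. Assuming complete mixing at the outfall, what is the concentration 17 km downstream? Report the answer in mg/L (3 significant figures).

2.25 mg/L

241 L/s = 0.241 m³/s.
531 L/s = 0.531 m³/s.
After complete mixing, C₀ = (0.241·6.73 + 0.531·0.437) / 0.772 = 2.402 mg/L.
Travel time t = 1.7e+04 m / 0.96 m/s = 1.771e+04 s = 0.205 d.
C = 2.402·exp(−0.32·0.205) = 2.402·0.9365 = 2.249 mg/L.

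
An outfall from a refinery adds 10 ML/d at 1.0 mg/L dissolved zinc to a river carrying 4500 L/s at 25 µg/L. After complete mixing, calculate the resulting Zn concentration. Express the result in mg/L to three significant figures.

10 ML/d = 0.1157 m³/s.
4500 L/s = 4.5 m³/s.
25 µg/L = 0.025 mg/L.
By mass balance at complete mixing, C = (0.1157·1 + 4.5·0.025) / (0.1157 + 4.5) = 0.2282/4.616 = 0.04945 mg/L.

0.0494 mg/L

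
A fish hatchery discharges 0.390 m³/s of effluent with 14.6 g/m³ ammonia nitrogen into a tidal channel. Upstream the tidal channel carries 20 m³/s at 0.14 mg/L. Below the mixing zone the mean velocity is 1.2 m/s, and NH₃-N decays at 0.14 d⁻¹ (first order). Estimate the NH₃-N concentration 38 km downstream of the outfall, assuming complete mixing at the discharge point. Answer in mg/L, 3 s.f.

0.396 mg/L

After complete mixing, C₀ = (0.39·14.6 + 20·0.14) / 20.39 = 0.4166 mg/L.
Travel time t = 3.8e+04 m / 1.2 m/s = 3.167e+04 s = 0.3665 d.
C = 0.4166·exp(−0.14·0.3665) = 0.4166·0.95 = 0.3957 mg/L.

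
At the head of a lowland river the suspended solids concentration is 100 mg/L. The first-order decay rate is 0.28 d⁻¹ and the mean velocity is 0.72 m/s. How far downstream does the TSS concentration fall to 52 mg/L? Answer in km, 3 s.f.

From C = C₀·e^(−kt), t = ln(C₀/C)/k = ln(100/52)/0.28 = 0.6539/0.28 = 2.335 d.
Distance = v·t = 0.72 m/s × 2.018e+05 s = 1.453e+05 m = 145.3 km.

145 km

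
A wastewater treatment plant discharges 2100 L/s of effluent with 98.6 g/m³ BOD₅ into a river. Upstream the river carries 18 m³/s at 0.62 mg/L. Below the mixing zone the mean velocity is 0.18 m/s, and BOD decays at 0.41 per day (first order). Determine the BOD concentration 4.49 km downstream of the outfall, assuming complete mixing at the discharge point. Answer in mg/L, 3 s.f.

2100 L/s = 2.1 m³/s.
After complete mixing, C₀ = (2.1·98.6 + 18·0.62) / 20.1 = 10.86 mg/L.
Travel time t = 4490 m / 0.18 m/s = 2.494e+04 s = 0.2887 d.
C = 10.86·exp(−0.41·0.2887) = 10.86·0.8884 = 9.645 mg/L.

9.64 mg/L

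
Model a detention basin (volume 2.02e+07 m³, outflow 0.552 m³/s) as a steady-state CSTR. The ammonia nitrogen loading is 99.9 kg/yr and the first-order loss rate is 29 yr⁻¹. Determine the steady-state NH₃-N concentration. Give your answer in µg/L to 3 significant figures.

0.166 µg/L

Outflow Q = 0.552 m³/s × 3.156e+07 s/yr = 1.742e+07 m³/yr.
Steady-state CSTR mass balance: W = Q·C + k·V·C, so C = W/(Q + kV).
Q + kV = 1.742e+07 + 29·2.02e+07 = 6.032e+08 m³/yr.
C = 99.9/6.032e+08 = 1.656e-07 kg/m³ = 0.0001656 mg/L = 0.1656 µg/L.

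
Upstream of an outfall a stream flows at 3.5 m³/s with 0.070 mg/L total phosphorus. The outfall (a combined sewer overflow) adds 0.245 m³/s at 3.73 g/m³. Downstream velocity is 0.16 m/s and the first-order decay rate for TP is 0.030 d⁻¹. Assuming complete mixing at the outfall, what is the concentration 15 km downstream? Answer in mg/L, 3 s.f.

0.300 mg/L

After complete mixing, C₀ = (0.245·3.73 + 3.5·0.07) / 3.745 = 0.3094 mg/L.
Travel time t = 1.5e+04 m / 0.16 m/s = 9.375e+04 s = 1.085 d.
C = 0.3094·exp(−0.030·1.085) = 0.3094·0.968 = 0.2995 mg/L.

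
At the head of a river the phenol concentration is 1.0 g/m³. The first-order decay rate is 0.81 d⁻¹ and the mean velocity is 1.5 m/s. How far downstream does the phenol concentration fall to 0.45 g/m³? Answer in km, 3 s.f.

From C = C₀·e^(−kt), t = ln(C₀/C)/k = ln(1.0/0.45)/0.81 = 0.7985/0.81 = 0.9858 d.
Distance = v·t = 1.5 m/s × 8.517e+04 s = 1.278e+05 m = 127.8 km.

128 km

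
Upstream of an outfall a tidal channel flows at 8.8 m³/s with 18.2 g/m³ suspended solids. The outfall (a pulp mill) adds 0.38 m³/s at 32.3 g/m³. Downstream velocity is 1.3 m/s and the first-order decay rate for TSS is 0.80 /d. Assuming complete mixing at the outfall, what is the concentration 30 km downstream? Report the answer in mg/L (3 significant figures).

After complete mixing, C₀ = (0.38·32.3 + 8.8·18.2) / 9.18 = 18.78 mg/L.
Travel time t = 3e+04 m / 1.3 m/s = 2.308e+04 s = 0.2671 d.
C = 18.78·exp(−0.80·0.2671) = 18.78·0.8076 = 15.17 mg/L.

15.2 mg/L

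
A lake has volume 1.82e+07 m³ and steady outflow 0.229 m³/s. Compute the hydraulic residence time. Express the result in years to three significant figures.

2.52 yr

Q = 0.229 m³/s × 3.156e+07 s/yr = 7.227e+06 m³/yr.
Hydraulic residence time τ = V/Q = 1.82e+07/7.227e+06 = 2.518 yr.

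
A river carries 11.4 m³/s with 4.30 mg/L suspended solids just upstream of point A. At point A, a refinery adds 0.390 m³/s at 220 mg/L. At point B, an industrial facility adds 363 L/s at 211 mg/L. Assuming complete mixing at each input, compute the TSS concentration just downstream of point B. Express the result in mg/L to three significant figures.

17.4 mg/L

After input A: C = (11.4·4.3 + 0.39·220) / 11.79 = 11.44 mg/L.
363 L/s = 0.363 m³/s.
After input B: C = (11.79·11.44 + 0.363·211) / 12.15 = 17.4 mg/L.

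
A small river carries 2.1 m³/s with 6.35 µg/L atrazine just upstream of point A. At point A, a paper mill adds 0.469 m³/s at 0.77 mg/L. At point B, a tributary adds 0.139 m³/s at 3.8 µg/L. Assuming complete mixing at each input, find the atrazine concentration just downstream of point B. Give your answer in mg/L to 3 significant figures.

0.138 mg/L

6.35 µg/L = 0.00635 mg/L.
After input A: C = (2.1·0.00635 + 0.469·0.77) / 2.569 = 0.1458 mg/L.
3.8 µg/L = 0.0038 mg/L.
After input B: C = (2.569·0.1458 + 0.139·0.0038) / 2.708 = 0.1385 mg/L.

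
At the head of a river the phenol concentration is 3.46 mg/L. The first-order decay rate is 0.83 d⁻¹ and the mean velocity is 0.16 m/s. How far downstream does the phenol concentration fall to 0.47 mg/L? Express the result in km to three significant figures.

From C = C₀·e^(−kt), t = ln(C₀/C)/k = ln(3.46/0.47)/0.83 = 1.996/0.83 = 2.405 d.
Distance = v·t = 0.16 m/s × 2.078e+05 s = 3.325e+04 m = 33.25 km.

33.2 km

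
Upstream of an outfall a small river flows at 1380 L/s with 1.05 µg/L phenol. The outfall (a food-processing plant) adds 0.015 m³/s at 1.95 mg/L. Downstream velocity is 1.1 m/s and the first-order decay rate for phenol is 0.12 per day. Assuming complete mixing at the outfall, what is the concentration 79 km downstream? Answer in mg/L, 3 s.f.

1380 L/s = 1.38 m³/s.
1.05 µg/L = 0.00105 mg/L.
After complete mixing, C₀ = (0.015·1.95 + 1.38·0.00105) / 1.395 = 0.02201 mg/L.
Travel time t = 7.9e+04 m / 1.1 m/s = 7.182e+04 s = 0.8312 d.
C = 0.02201·exp(−0.12·0.8312) = 0.02201·0.9051 = 0.01992 mg/L.

0.0199 mg/L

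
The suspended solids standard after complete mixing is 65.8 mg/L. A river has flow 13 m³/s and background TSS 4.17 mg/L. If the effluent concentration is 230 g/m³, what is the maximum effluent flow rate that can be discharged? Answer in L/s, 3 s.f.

Mass balance at complete mixing: C_std·(Q_w + Q_r) = Q_w·C_e + Q_r·C_b.
Rearranging, Q_w = Q_r·(C_std − C_b)/(C_e − C_std) = 13·(65.8 − 4.17) / (230 − 65.8) = 4.879 m³/s.
= 4879 L/s.

4880 L/s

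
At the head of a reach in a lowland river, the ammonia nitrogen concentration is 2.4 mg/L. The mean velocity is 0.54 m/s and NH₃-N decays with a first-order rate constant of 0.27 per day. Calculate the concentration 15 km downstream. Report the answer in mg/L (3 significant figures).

2.20 mg/L

Travel time t = 15 km / 0.54 m/s = 1.5e+04/0.54 = 2.778e+04 s = 0.3215 d.
First-order decay: C = 2.4·exp(−0.27·0.3215) = 2.4·0.9169 = 2.2 mg/L.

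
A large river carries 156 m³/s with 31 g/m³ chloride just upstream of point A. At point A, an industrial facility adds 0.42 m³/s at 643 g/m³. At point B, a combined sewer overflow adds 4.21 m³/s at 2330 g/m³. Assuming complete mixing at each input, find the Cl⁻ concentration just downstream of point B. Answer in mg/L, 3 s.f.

After input A: C = (156·31 + 0.42·643) / 156.4 = 32.64 mg/L.
After input B: C = (156.4·32.64 + 4.21·2330) / 160.6 = 92.86 mg/L.

92.9 mg/L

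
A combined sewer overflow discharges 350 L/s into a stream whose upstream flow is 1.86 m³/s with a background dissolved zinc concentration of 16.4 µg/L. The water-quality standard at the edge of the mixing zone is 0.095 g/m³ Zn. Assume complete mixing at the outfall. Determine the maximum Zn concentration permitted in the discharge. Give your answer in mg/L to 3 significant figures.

350 L/s = 0.35 m³/s.
16.4 µg/L = 0.0164 mg/L.
Mass balance: 0.095·2.21 = 0.35·Cₑ + 1.86·0.0164.
Cₑ = (0.2099 − 0.0305) / 0.35 = 0.5127 mg/L.

0.513 mg/L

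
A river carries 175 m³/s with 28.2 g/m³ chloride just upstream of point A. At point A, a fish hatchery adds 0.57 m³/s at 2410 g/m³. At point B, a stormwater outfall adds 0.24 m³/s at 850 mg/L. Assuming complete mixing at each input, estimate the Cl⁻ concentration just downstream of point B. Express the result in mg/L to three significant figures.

37.0 mg/L

After input A: C = (175·28.2 + 0.57·2410) / 175.6 = 35.93 mg/L.
After input B: C = (175.6·35.93 + 0.24·850) / 175.8 = 37.04 mg/L.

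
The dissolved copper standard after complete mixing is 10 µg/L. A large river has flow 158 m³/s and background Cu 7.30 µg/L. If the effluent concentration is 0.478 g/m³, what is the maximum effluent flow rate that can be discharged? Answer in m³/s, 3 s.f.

0.912 m³/s

7.30 µg/L = 0.0073 mg/L.
10 µg/L = 0.01 mg/L.
Mass balance at complete mixing: C_std·(Q_w + Q_r) = Q_w·C_e + Q_r·C_b.
Rearranging, Q_w = Q_r·(C_std − C_b)/(C_e − C_std) = 158·(0.01 − 0.0073) / (0.478 − 0.01) = 0.9115 m³/s.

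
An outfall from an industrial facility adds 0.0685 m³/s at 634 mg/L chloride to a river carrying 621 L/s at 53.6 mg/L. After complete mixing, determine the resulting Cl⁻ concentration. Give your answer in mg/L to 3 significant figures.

111 mg/L

621 L/s = 0.621 m³/s.
Conservation of mass across the mixing zone: C = (0.0685·634 + 0.621·53.6) / (0.0685 + 0.621) = 76.71/0.6895 = 111.3 mg/L.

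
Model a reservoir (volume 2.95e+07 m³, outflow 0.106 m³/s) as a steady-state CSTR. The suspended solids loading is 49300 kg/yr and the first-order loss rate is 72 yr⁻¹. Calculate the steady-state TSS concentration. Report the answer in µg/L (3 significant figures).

Outflow Q = 0.106 m³/s × 3.156e+07 s/yr = 3.345e+06 m³/yr.
Steady-state CSTR mass balance: W = Q·C + k·V·C, so C = W/(Q + kV).
Q + kV = 3.345e+06 + 72·2.95e+07 = 2.127e+09 m³/yr.
C = 49300/2.127e+09 = 2.317e-05 kg/m³ = 0.02317 mg/L = 23.17 µg/L.

23.2 µg/L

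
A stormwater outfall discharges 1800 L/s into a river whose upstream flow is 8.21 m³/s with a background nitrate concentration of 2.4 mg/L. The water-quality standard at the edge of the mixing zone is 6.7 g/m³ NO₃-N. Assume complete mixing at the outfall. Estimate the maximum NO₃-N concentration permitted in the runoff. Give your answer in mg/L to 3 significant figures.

1800 L/s = 1.8 m³/s.
Mass balance: 6.7·10.01 = 1.8·Cₑ + 8.21·2.4.
Cₑ = (67.07 − 19.7) / 1.8 = 26.31 mg/L.

26.3 mg/L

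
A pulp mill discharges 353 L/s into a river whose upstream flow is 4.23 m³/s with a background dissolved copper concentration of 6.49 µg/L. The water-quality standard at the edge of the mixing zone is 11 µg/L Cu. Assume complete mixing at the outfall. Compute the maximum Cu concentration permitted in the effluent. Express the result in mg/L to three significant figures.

0.0650 mg/L

353 L/s = 0.353 m³/s.
6.49 µg/L = 0.00649 mg/L.
11 µg/L = 0.011 mg/L.
Mass balance: 0.011·4.583 = 0.353·Cₑ + 4.23·0.00649.
Cₑ = (0.05041 − 0.02745) / 0.353 = 0.06504 mg/L.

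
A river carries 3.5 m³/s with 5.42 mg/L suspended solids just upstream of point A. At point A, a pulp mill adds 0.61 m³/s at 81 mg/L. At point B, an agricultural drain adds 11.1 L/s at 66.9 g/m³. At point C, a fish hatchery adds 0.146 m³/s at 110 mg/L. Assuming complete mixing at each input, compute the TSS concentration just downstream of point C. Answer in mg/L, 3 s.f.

20.0 mg/L

After input A: C = (3.5·5.42 + 0.61·81) / 4.11 = 16.64 mg/L.
11.1 L/s = 0.0111 m³/s.
After input B: C = (4.11·16.64 + 0.0111·66.9) / 4.121 = 16.77 mg/L.
After input C: C = (4.121·16.77 + 0.146·110) / 4.267 = 19.96 mg/L.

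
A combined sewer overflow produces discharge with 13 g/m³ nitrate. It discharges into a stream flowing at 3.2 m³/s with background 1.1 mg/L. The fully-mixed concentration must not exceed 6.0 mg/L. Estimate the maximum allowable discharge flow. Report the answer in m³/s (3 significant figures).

Mass balance at complete mixing: C_std·(Q_w + Q_r) = Q_w·C_e + Q_r·C_b.
Rearranging, Q_w = Q_r·(C_std − C_b)/(C_e − C_std) = 3.2·(6 − 1.1) / (13 − 6) = 2.24 m³/s.

2.24 m³/s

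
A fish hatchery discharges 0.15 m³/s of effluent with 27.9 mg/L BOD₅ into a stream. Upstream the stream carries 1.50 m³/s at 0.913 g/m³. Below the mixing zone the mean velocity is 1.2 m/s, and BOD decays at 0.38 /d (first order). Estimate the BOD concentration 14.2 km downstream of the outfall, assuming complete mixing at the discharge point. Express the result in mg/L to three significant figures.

After complete mixing, C₀ = (0.15·27.9 + 1.5·0.913) / 1.65 = 3.366 mg/L.
Travel time t = 1.42e+04 m / 1.2 m/s = 1.183e+04 s = 0.137 d.
C = 3.366·exp(−0.38·0.137) = 3.366·0.9493 = 3.196 mg/L.

3.20 mg/L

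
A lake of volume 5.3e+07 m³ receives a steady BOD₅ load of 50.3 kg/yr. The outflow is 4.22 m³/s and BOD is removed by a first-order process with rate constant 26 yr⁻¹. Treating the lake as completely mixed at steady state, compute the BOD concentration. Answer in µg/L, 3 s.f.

Outflow Q = 4.22 m³/s × 3.156e+07 s/yr = 1.332e+08 m³/yr.
Steady-state CSTR mass balance: W = Q·C + k·V·C, so C = W/(Q + kV).
Q + kV = 1.332e+08 + 26·5.3e+07 = 1.511e+09 m³/yr.
C = 50.3/1.511e+09 = 3.329e-08 kg/m³ = 3.329e-05 mg/L = 0.03329 µg/L.

0.0333 µg/L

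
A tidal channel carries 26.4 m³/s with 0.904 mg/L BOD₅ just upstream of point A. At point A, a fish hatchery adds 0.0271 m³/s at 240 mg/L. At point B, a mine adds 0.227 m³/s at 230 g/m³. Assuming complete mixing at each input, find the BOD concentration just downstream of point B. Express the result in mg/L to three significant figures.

3.10 mg/L

After input A: C = (26.4·0.904 + 0.0271·240) / 26.43 = 1.149 mg/L.
After input B: C = (26.43·1.149 + 0.227·230) / 26.65 = 3.098 mg/L.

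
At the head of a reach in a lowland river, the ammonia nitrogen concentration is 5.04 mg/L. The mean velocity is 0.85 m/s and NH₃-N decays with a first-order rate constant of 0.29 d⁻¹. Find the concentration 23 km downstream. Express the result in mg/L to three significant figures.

Travel time t = 23 km / 0.85 m/s = 2.3e+04/0.85 = 2.706e+04 s = 0.3132 d.
First-order decay: C = 5.04·exp(−0.29·0.3132) = 5.04·0.9132 = 4.602 mg/L.

4.60 mg/L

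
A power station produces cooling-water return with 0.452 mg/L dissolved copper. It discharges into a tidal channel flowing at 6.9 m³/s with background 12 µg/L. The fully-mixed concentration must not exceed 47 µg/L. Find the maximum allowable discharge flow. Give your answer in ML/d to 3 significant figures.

12 µg/L = 0.012 mg/L.
47 µg/L = 0.047 mg/L.
Mass balance at complete mixing: C_std·(Q_w + Q_r) = Q_w·C_e + Q_r·C_b.
Rearranging, Q_w = Q_r·(C_std − C_b)/(C_e − C_std) = 6.9·(0.047 − 0.012) / (0.452 − 0.047) = 0.5963 m³/s.
= 51.52 ML/d.

51.5 ML/d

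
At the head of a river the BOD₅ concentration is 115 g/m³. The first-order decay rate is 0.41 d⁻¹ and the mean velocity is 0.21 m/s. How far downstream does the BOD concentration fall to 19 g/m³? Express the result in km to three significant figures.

79.7 km

From C = C₀·e^(−kt), t = ln(C₀/C)/k = ln(115/19)/0.41 = 1.8/0.41 = 4.391 d.
Distance = v·t = 0.21 m/s × 3.794e+05 s = 7.968e+04 m = 79.68 km.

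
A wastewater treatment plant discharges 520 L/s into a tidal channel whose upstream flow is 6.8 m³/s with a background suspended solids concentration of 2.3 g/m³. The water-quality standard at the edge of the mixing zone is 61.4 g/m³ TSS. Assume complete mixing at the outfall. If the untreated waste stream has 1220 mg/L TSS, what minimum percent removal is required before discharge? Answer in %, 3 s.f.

520 L/s = 0.52 m³/s.
Mass balance: 61.4·7.32 = 0.52·Cₑ + 6.8·2.3.
Cₑ = (449.4 − 15.64) / 0.52 = 834.2 mg/L.
Required removal = 1 − 834.2/1220 = 31.62 %.

31.6 %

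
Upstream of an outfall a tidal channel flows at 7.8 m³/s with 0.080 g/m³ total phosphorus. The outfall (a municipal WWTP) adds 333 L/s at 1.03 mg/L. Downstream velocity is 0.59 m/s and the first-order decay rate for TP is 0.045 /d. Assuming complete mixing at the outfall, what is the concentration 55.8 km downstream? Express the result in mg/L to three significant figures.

333 L/s = 0.333 m³/s.
After complete mixing, C₀ = (0.333·1.03 + 7.8·0.08) / 8.133 = 0.1189 mg/L.
Travel time t = 5.58e+04 m / 0.59 m/s = 9.458e+04 s = 1.095 d.
C = 0.1189·exp(−0.045·1.095) = 0.1189·0.9519 = 0.1132 mg/L.

0.113 mg/L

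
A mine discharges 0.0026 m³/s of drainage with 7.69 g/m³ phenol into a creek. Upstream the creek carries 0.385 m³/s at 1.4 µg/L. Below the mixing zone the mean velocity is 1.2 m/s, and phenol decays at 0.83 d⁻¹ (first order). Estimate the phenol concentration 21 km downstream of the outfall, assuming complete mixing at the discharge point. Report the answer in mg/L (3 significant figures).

1.4 µg/L = 0.0014 mg/L.
After complete mixing, C₀ = (0.0026·7.69 + 0.385·0.0014) / 0.3876 = 0.05297 mg/L.
Travel time t = 2.1e+04 m / 1.2 m/s = 1.75e+04 s = 0.2025 d.
C = 0.05297·exp(−0.83·0.2025) = 0.05297·0.8453 = 0.04478 mg/L.

0.0448 mg/L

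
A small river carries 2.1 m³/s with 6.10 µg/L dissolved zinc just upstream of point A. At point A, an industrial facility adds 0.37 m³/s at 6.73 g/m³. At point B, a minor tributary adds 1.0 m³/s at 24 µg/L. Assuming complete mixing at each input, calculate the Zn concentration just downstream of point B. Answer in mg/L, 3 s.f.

0.728 mg/L

6.10 µg/L = 0.0061 mg/L.
After input A: C = (2.1·0.0061 + 0.37·6.73) / 2.47 = 1.013 mg/L.
24 µg/L = 0.024 mg/L.
After input B: C = (2.47·1.013 + 1·0.024) / 3.47 = 0.7282 mg/L.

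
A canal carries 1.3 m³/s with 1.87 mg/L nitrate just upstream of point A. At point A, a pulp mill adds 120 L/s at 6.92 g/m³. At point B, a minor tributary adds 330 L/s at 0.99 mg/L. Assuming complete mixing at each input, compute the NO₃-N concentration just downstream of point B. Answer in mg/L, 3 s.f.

120 L/s = 0.12 m³/s.
After input A: C = (1.3·1.87 + 0.12·6.92) / 1.42 = 2.297 mg/L.
330 L/s = 0.33 m³/s.
After input B: C = (1.42·2.297 + 0.33·0.99) / 1.75 = 2.05 mg/L.

2.05 mg/L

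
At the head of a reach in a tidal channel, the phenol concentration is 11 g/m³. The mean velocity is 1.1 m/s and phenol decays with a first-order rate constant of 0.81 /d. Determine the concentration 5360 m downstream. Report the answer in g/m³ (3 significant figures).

10.5 g/m³

Travel time t = 5360 m / 1.1 m/s = 5360/1.1 = 4873 s = 0.0564 d.
First-order decay: C = 11·exp(−0.81·0.0564) = 11·0.9553 = 10.51 g/m³.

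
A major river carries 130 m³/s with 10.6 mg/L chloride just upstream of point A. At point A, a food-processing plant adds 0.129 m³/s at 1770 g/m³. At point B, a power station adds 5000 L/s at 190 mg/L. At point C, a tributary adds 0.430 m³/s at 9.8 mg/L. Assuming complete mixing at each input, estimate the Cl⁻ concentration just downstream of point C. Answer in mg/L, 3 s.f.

18.9 mg/L

After input A: C = (130·10.6 + 0.129·1770) / 130.1 = 12.34 mg/L.
5000 L/s = 5 m³/s.
After input B: C = (130.1·12.34 + 5·190) / 135.1 = 18.92 mg/L.
After input C: C = (135.1·18.92 + 0.43·9.8) / 135.6 = 18.89 mg/L.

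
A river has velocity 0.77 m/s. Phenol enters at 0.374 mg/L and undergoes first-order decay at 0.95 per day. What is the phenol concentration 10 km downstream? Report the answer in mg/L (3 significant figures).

0.324 mg/L

Travel time t = 10 km / 0.77 m/s = 1e+04/0.77 = 1.299e+04 s = 0.1503 d.
First-order decay: C = 0.374·exp(−0.95·0.1503) = 0.374·0.8669 = 0.3242 mg/L.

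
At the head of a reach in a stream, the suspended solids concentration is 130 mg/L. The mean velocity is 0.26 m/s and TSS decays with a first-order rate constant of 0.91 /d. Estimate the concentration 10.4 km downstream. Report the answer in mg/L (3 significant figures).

Travel time t = 10.4 km / 0.26 m/s = 1.04e+04/0.26 = 4e+04 s = 0.463 d.
First-order decay: C = 130·exp(−0.91·0.463) = 130·0.6562 = 85.31 mg/L.

85.3 mg/L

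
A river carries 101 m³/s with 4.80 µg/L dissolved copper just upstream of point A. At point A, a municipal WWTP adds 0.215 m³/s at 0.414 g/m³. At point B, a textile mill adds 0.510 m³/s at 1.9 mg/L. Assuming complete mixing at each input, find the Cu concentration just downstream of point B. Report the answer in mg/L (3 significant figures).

0.0152 mg/L

4.80 µg/L = 0.0048 mg/L.
After input A: C = (101·0.0048 + 0.215·0.414) / 101.2 = 0.005669 mg/L.
After input B: C = (101.2·0.005669 + 0.51·1.9) / 101.7 = 0.01517 mg/L.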